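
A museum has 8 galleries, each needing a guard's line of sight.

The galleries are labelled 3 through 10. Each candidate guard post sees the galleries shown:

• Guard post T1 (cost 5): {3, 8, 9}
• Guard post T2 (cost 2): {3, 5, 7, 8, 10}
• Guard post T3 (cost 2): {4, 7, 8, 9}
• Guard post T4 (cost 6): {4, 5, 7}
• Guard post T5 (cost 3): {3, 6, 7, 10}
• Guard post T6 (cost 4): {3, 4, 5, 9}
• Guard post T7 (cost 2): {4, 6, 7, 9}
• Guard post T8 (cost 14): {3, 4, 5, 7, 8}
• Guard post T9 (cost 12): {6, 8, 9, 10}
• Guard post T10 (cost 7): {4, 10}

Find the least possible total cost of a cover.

T2, T7 together cover every gallery (T2 ∪ T7 = {3, 4, 5, 6, 7, 8, 9, 10}); total cost 2 + 2 = 4.
No covering selection has total cost below 4.

4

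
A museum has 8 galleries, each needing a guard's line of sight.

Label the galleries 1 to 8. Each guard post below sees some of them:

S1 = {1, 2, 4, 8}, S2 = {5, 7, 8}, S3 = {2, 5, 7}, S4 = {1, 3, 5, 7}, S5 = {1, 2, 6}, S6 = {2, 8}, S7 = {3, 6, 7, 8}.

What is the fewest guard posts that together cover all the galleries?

S1 and S2 and S7 together: S1 ∪ S2 ∪ S7 = {1, 2, 3, 4, 5, 6, 7, 8} — every gallery is covered.
Only S1 contains 4, so S1 is forced; the remaining 4 galleries need at least 2 more guard posts (each remaining guard post adds at most 3) — so at least 3 guard posts are needed, and 3 is optimal.

3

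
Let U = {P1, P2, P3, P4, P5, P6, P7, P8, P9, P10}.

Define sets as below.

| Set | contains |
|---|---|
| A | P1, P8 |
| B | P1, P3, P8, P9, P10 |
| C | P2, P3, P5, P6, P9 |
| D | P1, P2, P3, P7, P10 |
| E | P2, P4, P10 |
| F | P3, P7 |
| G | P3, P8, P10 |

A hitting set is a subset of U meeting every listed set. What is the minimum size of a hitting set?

The 3 points {P1, P2, P3} hit every set.
The sets A, E, F are pairwise disjoint, so any hitting set needs a separate point for each — at least 3. Hence 3 is optimal.

3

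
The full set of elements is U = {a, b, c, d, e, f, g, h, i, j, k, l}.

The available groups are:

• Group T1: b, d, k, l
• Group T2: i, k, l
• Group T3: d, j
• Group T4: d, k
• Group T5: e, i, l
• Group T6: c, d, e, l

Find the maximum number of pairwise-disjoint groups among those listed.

T2, T3 are pairwise disjoint (T2={i,k,l}; T3={d,j}).
Every remaining group overlaps one of these, and no 3 of the listed groups are pairwise disjoint, so 2 is the maximum.

2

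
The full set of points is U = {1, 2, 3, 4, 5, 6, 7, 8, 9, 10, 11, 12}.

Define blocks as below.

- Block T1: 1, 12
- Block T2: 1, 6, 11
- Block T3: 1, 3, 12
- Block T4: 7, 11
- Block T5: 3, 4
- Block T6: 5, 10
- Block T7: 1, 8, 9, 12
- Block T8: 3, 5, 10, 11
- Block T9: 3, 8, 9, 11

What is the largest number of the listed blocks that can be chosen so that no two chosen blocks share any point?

T1, T4, T5, T6 are pairwise disjoint (T1={1,12}; T4={7,11}; T5={3,4}; T6={5,10}).
Every remaining block overlaps one of these, and no 5 of the listed blocks are pairwise disjoint, so 4 is the maximum.

4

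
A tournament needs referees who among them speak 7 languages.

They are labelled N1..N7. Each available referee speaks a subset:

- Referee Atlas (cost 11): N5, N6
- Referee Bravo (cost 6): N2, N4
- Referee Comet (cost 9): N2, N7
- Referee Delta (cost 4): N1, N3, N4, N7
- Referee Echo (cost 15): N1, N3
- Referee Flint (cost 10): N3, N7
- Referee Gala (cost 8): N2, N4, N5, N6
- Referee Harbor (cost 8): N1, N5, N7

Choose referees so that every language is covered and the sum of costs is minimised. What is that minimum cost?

12

Delta, Gala together cover every language (Delta ∪ Gala = {N1, N2, N3, N4, N5, N6, N7}); total cost 4 + 8 = 12.
No covering selection has total cost below 12.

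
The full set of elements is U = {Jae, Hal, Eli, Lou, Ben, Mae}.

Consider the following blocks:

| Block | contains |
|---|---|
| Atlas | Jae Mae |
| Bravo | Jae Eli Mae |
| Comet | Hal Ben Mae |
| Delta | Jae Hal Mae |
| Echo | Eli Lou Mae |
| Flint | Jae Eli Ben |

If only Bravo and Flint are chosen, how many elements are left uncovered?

2

Union of Bravo, Flint = {Jae, Eli, Ben, Mae}.
Not covered: Hal, Lou — 2 elements.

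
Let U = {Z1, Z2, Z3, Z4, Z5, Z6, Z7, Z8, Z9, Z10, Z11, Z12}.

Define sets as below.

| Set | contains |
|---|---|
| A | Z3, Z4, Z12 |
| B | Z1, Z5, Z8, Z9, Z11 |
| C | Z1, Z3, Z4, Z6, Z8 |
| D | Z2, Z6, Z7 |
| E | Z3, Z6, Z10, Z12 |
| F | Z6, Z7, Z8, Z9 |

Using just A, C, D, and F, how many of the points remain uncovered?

3

Union of A, C, D, F = {Z1, Z2, Z3, Z4, Z6, Z7, Z8, Z9, Z12}.
Not covered: Z5, Z10, Z11 — 3 points.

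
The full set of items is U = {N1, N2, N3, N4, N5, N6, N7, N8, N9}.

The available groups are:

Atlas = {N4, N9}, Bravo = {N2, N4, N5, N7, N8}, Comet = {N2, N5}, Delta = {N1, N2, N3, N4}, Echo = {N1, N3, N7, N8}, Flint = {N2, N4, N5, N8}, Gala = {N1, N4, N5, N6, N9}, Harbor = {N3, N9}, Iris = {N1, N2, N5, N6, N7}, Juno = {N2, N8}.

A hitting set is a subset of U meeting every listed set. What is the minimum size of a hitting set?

Take H = {N2, N3, N4}. Each listed group contains at least one of these, so H is a hitting set of size 3.
The groups Atlas, Comet, Echo are pairwise disjoint, so any hitting set needs a separate item for each — at least 3. Hence 3 is optimal.

3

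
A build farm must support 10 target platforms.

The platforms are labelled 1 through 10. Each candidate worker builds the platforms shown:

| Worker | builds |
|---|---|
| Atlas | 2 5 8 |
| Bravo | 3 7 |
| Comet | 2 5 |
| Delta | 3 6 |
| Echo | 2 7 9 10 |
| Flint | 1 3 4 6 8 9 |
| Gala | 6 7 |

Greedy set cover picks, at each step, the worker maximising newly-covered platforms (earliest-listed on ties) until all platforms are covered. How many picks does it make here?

3

Greedy: pick Flint (covers 6 new) → pick Echo (covers 3 new) → pick Atlas (covers 1 new). Total picks: 3.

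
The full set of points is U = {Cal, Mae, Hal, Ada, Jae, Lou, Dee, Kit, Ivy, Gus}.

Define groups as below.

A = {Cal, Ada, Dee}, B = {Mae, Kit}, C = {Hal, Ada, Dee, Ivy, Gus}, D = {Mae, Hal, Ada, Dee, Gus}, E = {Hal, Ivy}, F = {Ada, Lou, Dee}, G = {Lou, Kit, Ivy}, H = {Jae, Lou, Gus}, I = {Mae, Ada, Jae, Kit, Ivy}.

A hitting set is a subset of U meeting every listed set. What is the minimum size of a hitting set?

The 4 points {Ada, Lou, Kit, Ivy} hit every group.
The groups A, B, E, H are pairwise disjoint, so any hitting set needs a separate point for each — at least 4. Hence 4 is optimal.

4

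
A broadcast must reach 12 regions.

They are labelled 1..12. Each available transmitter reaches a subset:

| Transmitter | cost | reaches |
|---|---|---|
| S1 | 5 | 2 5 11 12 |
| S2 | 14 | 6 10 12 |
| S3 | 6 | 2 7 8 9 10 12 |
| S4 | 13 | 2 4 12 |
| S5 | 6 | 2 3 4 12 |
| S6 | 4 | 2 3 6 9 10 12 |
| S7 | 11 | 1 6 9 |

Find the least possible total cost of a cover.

S1, S3, S5, S7 together cover every region (S1 ∪ S3 ∪ S5 ∪ S7 = {1, 2, 3, 4, 5, 6, 7, 8, 9, 10, 11, 12}); total cost 5 + 6 + 6 + 11 = 28.
The greedy pick S6, S1, S3, S5, S7 costs 32; no covering selection beats 28.

28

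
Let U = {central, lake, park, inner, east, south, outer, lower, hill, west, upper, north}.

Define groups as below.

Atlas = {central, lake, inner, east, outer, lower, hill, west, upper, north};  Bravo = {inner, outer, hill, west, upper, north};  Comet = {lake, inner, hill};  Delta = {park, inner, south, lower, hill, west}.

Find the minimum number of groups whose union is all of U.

2

Take {Atlas, Delta}. Their union is {central, lake, park, inner, east, south, outer, lower, hill, west, upper, north}, which is all 12 points.
No single group has all 12 points (the largest, Atlas, has 10), so 2 is optimal.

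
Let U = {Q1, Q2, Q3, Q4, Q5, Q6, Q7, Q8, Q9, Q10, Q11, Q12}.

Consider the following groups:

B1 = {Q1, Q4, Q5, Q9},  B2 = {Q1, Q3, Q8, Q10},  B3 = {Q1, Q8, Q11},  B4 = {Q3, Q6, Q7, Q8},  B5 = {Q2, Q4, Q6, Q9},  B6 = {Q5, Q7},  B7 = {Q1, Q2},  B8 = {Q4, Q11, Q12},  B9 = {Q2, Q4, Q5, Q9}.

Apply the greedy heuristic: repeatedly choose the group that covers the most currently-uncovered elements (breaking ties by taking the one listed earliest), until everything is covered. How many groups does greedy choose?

5

Greedy: pick B1 (covers 4 new) → pick B4 (covers 4 new) → pick B8 (covers 2 new) → pick B2 (covers 1 new) → pick B5 (covers 1 new). Total picks: 5.
(The true minimum cover uses only 4 groups, so greedy is not optimal here.)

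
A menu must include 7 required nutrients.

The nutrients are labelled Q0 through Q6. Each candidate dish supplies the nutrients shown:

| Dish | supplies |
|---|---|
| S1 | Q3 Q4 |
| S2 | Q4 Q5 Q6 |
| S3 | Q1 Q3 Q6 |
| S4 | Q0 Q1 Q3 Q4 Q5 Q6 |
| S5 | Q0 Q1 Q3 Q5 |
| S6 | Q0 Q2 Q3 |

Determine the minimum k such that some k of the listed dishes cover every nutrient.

S4 and S6 together: S4 ∪ S6 = {Q0, Q1, Q2, Q3, Q4, Q5, Q6} — every nutrient is covered.
No single dish has all 7 nutrients (the largest, S4, has 6), so 2 is optimal.

2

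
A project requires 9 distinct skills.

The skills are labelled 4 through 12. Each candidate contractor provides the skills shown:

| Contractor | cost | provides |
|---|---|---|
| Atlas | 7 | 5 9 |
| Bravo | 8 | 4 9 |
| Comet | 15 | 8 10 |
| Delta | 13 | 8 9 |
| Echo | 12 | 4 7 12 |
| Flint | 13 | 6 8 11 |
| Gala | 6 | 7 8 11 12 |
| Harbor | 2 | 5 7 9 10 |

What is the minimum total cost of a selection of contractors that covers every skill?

Echo, Flint, Harbor together cover every skill (Echo ∪ Flint ∪ Harbor = {4, 5, 6, 7, 8, 9, 10, 11, 12}); total cost 12 + 13 + 2 = 27.
The greedy pick Harbor, Gala, Bravo, Flint costs 29; no covering selection beats 27.

27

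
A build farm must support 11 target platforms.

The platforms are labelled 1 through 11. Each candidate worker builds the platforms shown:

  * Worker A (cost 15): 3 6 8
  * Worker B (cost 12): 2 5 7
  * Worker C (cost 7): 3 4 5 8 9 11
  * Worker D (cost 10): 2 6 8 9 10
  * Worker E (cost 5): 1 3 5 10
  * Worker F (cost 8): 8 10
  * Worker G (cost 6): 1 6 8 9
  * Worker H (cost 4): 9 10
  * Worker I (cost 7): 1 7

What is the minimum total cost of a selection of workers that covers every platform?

24

C, D, I together cover every platform (C ∪ D ∪ I = {1, 2, 3, 4, 5, 6, 7, 8, 9, 10, 11}); total cost 7 + 10 + 7 = 24.
The greedy pick C, E, D, I costs 29; no covering selection beats 24.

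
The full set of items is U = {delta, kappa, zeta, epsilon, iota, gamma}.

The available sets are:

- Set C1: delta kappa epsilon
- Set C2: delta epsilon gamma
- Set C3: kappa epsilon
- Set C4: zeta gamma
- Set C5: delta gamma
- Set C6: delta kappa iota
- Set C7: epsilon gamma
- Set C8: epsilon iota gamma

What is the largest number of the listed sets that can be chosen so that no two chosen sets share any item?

C3, C5 are pairwise disjoint (C3={kappa,epsilon}; C5={delta,gamma}).
Every remaining set overlaps one of these, and no 3 of the listed sets are pairwise disjoint, so 2 is the maximum.

2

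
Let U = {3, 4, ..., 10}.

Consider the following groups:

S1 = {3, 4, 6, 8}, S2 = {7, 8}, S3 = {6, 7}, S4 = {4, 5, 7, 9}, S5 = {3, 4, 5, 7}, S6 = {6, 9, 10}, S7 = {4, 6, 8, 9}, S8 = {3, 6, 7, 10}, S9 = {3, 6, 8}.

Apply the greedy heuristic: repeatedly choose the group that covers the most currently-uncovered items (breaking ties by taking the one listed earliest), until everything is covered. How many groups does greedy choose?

3

Greedy: pick S1 (covers 4 new) → pick S4 (covers 3 new) → pick S6 (covers 1 new). Total picks: 3.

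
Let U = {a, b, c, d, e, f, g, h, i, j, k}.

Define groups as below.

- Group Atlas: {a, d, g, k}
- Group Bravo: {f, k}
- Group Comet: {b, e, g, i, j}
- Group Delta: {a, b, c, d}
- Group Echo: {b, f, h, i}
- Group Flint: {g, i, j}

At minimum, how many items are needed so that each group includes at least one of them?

T = {b, j, k} meets every group (each contains at least one member of T), and |T| = 3.
The groups Bravo, Delta, Flint are pairwise disjoint, so any hitting set needs a separate item for each — at least 3. Hence 3 is optimal.

3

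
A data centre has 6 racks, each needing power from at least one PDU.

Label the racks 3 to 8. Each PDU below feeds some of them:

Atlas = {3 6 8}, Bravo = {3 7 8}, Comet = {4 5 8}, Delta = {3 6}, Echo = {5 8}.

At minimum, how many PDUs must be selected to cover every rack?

Bravo and Comet and Delta together: Bravo ∪ Comet ∪ Delta = {3, 4, 5, 6, 7, 8} — every rack is covered.
Only Comet contains 4, so Comet is forced; the remaining 3 racks need at least 2 more PDUs (each remaining PDU adds at most 2) — so at least 3 PDUs are needed, and 3 is optimal.

3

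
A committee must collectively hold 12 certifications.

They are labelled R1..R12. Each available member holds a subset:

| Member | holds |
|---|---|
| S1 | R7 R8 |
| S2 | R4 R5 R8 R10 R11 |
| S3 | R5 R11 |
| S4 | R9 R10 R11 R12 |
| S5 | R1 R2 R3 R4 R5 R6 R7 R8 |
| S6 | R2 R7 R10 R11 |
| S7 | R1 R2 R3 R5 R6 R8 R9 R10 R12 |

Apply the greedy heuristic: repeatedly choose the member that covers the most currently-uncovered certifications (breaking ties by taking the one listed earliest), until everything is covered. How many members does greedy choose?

Greedy: pick S7 (covers 9 new) → pick S2 (covers 2 new) → pick S1 (covers 1 new). Total picks: 3.
(The true minimum cover uses only 2 members, so greedy is not optimal here.)

3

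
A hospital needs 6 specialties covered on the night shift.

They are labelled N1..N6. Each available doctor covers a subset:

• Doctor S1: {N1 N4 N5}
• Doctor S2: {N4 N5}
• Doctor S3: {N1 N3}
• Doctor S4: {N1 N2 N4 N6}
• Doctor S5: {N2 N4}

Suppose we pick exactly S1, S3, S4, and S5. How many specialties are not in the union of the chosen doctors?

Union of S1, S3, S4, S5 = {N1, N2, N3, N4, N5, N6} — that's every specialty, so 0 are uncovered.

0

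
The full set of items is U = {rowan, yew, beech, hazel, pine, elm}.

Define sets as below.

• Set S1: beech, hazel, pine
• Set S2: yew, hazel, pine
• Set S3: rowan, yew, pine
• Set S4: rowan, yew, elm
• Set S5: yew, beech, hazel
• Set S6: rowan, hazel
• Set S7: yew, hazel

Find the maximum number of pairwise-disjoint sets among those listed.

S1, S4 are pairwise disjoint (S1={beech,hazel,pine}; S4={rowan,yew,elm}).
Every remaining set overlaps one of these, and no 3 of the listed sets are pairwise disjoint, so 2 is the maximum.

2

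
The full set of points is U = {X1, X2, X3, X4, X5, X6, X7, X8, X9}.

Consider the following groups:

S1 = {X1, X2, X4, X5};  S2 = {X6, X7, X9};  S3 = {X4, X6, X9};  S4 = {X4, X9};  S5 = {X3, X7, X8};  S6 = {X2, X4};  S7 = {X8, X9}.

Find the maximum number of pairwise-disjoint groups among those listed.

2

S5, S6 are pairwise disjoint (S5={X3,X7,X8}; S6={X2,X4}).
Every remaining group overlaps one of these, and no 3 of the listed groups are pairwise disjoint, so 2 is the maximum.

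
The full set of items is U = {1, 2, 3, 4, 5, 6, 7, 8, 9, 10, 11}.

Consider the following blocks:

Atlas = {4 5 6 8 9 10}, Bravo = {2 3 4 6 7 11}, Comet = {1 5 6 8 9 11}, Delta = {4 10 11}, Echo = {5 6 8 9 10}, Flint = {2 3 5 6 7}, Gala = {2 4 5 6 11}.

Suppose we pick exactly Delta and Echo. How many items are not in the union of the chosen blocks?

4

Union of Delta, Echo = {4, 5, 6, 8, 9, 10, 11}.
Not covered: 1, 2, 3, 7 — 4 items.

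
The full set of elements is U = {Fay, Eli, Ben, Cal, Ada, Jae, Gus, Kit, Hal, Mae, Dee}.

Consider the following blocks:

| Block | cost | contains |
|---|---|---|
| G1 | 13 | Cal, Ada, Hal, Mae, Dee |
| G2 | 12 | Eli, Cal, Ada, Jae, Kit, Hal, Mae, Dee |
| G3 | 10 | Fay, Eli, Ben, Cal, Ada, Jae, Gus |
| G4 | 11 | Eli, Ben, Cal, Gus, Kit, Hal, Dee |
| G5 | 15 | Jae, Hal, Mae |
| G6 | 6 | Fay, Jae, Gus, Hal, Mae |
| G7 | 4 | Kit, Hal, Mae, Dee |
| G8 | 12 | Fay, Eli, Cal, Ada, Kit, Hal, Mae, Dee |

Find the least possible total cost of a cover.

G3, G7 together cover every element (G3 ∪ G7 = {Fay, Eli, Ben, Cal, Ada, Jae, Gus, Kit, Hal, Mae, Dee}); total cost 10 + 4 = 14.
No covering selection has total cost below 14.

14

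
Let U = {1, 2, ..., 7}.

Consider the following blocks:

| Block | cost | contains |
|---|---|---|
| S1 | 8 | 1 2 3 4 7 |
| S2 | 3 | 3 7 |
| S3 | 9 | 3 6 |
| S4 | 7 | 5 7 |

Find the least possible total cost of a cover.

24

S1, S3, S4 together cover every point (S1 ∪ S3 ∪ S4 = {1, 2, 3, 4, 5, 6, 7}); total cost 8 + 9 + 7 = 24.
The greedy pick S2, S1, S4, S3 costs 27; no covering selection beats 24.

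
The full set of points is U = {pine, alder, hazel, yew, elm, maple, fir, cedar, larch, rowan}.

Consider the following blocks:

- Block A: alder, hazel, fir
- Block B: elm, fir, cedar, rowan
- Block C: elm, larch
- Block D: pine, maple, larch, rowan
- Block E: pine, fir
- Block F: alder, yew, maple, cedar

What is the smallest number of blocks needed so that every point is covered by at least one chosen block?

4

A and C and D and F together: A ∪ C ∪ D ∪ F = {pine, alder, hazel, yew, elm, maple, fir, cedar, larch, rowan} — every point is covered.
No 3 of the 6 blocks cover everything (all 20 combinations miss at least one point), so 4 is optimal.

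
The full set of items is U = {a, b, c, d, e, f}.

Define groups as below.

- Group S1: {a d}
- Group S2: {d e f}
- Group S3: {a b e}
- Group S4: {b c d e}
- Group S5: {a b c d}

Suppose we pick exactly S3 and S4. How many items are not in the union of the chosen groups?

1

Union of S3, S4 = {a, b, c, d, e}.
Not covered: f — 1 item.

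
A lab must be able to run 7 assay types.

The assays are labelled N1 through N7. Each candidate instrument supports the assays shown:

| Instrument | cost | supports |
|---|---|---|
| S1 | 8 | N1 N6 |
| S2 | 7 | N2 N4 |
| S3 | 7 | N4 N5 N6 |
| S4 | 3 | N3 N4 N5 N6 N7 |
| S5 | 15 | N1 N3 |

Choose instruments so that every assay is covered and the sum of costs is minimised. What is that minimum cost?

S1, S2, S4 together cover every assay (S1 ∪ S2 ∪ S4 = {N1, N2, N3, N4, N5, N6, N7}); total cost 8 + 7 + 3 = 18.
No covering selection has total cost below 18.

18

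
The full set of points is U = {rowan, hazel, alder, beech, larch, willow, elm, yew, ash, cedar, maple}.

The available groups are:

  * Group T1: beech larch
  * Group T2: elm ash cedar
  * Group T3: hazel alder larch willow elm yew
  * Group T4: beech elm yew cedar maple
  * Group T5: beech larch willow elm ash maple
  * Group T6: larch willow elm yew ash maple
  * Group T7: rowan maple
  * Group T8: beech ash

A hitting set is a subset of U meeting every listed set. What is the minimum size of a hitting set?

3

Take H = {rowan, beech, elm}. Each listed group contains at least one of these, so H is a hitting set of size 3.
The groups T3, T7, T8 are pairwise disjoint, so any hitting set needs a separate point for each — at least 3. Hence 3 is optimal.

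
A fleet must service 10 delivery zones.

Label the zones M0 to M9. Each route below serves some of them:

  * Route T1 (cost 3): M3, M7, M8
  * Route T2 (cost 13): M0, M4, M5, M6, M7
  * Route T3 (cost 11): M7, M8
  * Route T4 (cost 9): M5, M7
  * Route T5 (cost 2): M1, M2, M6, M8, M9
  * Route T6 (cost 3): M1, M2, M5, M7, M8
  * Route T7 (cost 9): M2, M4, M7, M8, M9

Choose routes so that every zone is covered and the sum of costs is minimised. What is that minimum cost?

T1, T2, T5 together cover every zone (T1 ∪ T2 ∪ T5 = {M0, M1, M2, M3, M4, M5, M6, M7, M8, M9}); total cost 3 + 13 + 2 = 18.
The greedy pick T5, T1, T6, T2 costs 21; no covering selection beats 18.

18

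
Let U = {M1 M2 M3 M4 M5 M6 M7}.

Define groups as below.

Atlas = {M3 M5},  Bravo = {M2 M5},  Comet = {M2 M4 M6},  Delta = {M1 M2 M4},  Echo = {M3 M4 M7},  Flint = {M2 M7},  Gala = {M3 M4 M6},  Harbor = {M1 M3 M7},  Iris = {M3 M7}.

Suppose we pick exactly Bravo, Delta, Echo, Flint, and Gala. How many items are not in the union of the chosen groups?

Union of Bravo, Delta, Echo, Flint, Gala = {M1, M2, M3, M4, M5, M6, M7} — that's every item, so 0 are uncovered.

0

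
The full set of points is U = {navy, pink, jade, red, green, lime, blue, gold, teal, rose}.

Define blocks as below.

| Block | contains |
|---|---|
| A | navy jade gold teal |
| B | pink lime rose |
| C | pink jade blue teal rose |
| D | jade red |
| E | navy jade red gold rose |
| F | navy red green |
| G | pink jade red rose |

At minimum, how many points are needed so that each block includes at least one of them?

Take H = {navy, jade, lime}. Each listed block contains at least one of these, so H is a hitting set of size 3.
No choice of 2 points meets every block, so 3 is the minimum.

3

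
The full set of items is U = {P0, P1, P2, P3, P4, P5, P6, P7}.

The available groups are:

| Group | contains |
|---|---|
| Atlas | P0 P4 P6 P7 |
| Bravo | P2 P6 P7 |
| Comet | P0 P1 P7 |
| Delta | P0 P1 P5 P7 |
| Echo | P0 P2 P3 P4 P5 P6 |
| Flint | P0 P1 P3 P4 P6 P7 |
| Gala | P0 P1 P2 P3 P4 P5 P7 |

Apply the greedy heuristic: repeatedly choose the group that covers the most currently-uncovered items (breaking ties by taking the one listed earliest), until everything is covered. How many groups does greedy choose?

2

Greedy: pick Gala (covers 7 new) → pick Atlas (covers 1 new). Total picks: 2.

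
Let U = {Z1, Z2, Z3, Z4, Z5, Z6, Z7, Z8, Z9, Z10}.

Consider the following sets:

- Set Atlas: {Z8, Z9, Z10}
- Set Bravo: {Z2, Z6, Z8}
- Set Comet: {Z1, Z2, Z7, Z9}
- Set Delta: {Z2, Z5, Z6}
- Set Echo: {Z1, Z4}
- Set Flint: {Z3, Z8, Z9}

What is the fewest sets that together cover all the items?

5

Atlas, Comet, Delta, Echo, and Flint cover everything between them: the union {Z1, Z2, Z3, Z4, Z5, Z6, Z7, Z8, Z9, Z10} is all of U.
No 4 of the 6 sets cover everything (all 15 combinations miss at least one item), so 5 is optimal.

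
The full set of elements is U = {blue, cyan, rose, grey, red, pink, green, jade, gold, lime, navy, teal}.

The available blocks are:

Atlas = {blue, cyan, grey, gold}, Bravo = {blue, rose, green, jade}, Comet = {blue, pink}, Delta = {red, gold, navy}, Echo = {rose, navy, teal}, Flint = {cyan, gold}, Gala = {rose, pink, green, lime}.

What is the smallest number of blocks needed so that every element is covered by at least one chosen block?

5

Atlas, Bravo, Delta, Echo, and Gala cover everything between them: the union {blue, cyan, rose, grey, red, pink, green, jade, gold, lime, navy, teal} is all of U.
No 4 of the 7 blocks cover everything (all 35 combinations miss at least one element), so 5 is optimal.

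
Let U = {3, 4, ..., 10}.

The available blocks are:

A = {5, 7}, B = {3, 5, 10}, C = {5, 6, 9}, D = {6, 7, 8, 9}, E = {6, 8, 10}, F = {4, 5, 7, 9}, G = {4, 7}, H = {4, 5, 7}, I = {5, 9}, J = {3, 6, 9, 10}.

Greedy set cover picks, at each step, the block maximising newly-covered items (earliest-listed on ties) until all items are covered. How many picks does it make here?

3

Greedy: pick D (covers 4 new) → pick B (covers 3 new) → pick F (covers 1 new). Total picks: 3.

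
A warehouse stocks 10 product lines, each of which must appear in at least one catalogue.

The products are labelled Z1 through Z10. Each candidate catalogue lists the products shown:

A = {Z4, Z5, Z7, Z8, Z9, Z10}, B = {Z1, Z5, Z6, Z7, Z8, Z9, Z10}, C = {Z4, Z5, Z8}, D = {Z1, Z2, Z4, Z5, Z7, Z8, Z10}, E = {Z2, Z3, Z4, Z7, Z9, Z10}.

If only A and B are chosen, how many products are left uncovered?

2

Union of A, B = {Z1, Z4, Z5, Z6, Z7, Z8, Z9, Z10}.
Not covered: Z2, Z3 — 2 products.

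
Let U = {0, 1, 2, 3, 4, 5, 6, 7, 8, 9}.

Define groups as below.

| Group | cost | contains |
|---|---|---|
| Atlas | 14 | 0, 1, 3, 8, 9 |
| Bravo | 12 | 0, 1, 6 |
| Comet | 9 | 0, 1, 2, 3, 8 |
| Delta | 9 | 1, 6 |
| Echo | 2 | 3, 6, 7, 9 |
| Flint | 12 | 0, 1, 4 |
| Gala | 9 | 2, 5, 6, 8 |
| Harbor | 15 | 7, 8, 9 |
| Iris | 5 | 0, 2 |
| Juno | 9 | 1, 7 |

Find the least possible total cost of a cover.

Echo, Flint, Gala together cover every point (Echo ∪ Flint ∪ Gala = {0, 1, 2, 3, 4, 5, 6, 7, 8, 9}); total cost 2 + 12 + 9 = 23.
The greedy pick Echo, Comet, Gala, Flint costs 32; no covering selection beats 23.

23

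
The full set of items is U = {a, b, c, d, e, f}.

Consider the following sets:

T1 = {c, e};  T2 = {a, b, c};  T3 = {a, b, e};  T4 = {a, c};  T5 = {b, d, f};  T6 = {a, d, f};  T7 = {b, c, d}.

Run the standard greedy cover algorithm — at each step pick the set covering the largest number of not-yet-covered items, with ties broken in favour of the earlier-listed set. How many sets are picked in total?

Greedy: pick T2 (covers 3 new) → pick T5 (covers 2 new) → pick T1 (covers 1 new). Total picks: 3.

3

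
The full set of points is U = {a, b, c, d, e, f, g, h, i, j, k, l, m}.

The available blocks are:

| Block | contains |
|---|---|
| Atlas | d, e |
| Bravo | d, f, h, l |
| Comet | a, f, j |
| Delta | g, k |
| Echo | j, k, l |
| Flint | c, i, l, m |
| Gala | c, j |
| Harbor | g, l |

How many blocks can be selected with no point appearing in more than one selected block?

4

Atlas, Comet, Delta, Flint are pairwise disjoint (Atlas={d,e}; Comet={a,f,j}; Delta={g,k}; Flint={c,i,l,m}).
Every remaining block overlaps one of these, and no 5 of the listed blocks are pairwise disjoint, so 4 is the maximum.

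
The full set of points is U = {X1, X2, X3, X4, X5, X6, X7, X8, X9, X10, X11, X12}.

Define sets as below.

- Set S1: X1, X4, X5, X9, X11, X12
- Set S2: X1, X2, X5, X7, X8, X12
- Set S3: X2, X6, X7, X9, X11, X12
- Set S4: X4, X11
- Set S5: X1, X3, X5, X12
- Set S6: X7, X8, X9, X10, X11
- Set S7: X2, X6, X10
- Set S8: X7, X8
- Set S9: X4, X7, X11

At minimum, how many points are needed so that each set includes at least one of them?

4

H = {X2, X3, X4, X7} meets every set (each contains at least one member of H), and |H| = 4.
The sets S4, S5, S7, S8 are pairwise disjoint, so any hitting set needs a separate point for each — at least 4. Hence 4 is optimal.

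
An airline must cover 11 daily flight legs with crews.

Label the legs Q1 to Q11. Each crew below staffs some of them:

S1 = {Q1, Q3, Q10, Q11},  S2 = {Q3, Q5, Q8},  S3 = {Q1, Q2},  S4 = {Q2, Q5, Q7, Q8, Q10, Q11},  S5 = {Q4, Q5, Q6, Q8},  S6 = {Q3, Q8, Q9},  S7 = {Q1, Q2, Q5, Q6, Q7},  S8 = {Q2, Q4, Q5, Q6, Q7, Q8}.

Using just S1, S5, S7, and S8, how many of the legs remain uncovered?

1

Union of S1, S5, S7, S8 = {Q1, Q2, Q3, Q4, Q5, Q6, Q7, Q8, Q10, Q11}.
Not covered: Q9 — 1 leg.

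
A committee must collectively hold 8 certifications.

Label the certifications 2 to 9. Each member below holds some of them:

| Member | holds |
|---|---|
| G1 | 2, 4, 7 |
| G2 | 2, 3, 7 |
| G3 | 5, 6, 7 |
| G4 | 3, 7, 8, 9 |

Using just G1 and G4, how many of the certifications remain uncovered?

Union of G1, G4 = {2, 3, 4, 7, 8, 9}.
Not covered: 5, 6 — 2 certifications.

2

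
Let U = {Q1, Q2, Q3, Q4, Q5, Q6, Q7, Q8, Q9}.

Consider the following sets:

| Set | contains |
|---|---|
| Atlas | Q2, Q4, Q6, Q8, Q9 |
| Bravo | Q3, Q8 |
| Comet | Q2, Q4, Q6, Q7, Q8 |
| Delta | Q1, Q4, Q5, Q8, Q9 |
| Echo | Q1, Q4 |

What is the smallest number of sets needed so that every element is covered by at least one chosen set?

3

Take {Bravo, Comet, Delta}. Their union is {Q1, Q2, Q3, Q4, Q5, Q6, Q7, Q8, Q9}, which is all 9 elements.
Only Bravo contains Q3, so Bravo is forced; the remaining 7 elements need at least 2 more sets (each remaining set adds at most 4) — so at least 3 sets are needed, and 3 is optimal.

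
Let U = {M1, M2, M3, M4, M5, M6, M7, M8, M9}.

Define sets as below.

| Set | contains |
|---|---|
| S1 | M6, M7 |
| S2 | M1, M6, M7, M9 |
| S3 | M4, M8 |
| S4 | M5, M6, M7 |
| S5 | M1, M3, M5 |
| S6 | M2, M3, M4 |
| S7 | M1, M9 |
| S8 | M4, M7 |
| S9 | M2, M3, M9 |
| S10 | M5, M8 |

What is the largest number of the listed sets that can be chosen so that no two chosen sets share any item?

S1, S6, S7, S10 are pairwise disjoint (S1={M6,M7}; S6={M2,M3,M4}; S7={M1,M9}; S10={M5,M8}).
Every remaining set overlaps one of these, and no 5 of the listed sets are pairwise disjoint, so 4 is the maximum.

4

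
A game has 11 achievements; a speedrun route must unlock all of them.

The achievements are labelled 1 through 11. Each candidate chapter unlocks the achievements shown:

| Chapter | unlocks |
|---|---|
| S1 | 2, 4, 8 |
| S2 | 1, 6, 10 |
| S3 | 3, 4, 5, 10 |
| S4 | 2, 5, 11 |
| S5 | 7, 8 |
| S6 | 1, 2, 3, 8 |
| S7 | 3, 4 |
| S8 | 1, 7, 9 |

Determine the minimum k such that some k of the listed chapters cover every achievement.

5

S1 and S2 and S4 and S6 and S8 together: S1 ∪ S2 ∪ S4 ∪ S6 ∪ S8 = {1, 2, 3, 4, 5, 6, 7, 8, 9, 10, 11} — every achievement is covered.
No 4 of the 8 chapters cover everything (all 70 combinations miss at least one achievement), so 5 is optimal.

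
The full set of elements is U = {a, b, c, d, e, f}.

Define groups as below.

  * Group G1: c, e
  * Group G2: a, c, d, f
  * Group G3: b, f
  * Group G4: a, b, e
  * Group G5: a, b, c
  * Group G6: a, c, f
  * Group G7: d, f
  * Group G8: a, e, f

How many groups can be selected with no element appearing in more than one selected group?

2

G1, G3 are pairwise disjoint (G1={c,e}; G3={b,f}).
Every remaining group overlaps one of these, and no 3 of the listed groups are pairwise disjoint, so 2 is the maximum.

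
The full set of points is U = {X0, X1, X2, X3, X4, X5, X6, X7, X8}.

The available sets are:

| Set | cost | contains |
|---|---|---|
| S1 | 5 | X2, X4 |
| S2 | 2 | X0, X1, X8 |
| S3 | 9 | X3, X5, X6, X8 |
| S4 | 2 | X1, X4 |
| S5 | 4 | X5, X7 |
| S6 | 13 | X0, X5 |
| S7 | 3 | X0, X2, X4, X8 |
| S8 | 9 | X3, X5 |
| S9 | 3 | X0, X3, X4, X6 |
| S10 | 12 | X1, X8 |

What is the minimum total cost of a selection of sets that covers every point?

S4, S5, S7, S9 together cover every point (S4 ∪ S5 ∪ S7 ∪ S9 = {X0, X1, X2, X3, X4, X5, X6, X7, X8}); total cost 2 + 4 + 3 + 3 = 12.
No covering selection has total cost below 12.

12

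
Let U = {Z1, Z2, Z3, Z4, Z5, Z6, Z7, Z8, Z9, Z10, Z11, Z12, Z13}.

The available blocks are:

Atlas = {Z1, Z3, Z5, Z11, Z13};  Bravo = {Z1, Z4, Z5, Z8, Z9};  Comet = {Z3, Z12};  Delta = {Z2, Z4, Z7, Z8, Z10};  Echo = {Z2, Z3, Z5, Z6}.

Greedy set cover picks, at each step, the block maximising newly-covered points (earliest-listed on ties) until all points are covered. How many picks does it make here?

5

Greedy: pick Atlas (covers 5 new) → pick Delta (covers 5 new) → pick Bravo (covers 1 new) → pick Comet (covers 1 new) → pick Echo (covers 1 new). Total picks: 5.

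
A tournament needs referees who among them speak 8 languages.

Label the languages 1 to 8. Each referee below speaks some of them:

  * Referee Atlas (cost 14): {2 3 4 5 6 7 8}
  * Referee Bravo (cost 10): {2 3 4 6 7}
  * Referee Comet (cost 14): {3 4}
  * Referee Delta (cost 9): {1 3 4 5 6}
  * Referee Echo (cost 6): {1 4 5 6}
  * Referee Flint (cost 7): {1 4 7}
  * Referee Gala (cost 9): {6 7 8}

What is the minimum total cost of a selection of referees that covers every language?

20

Atlas, Echo together cover every language (Atlas ∪ Echo = {1, 2, 3, 4, 5, 6, 7, 8}); total cost 14 + 6 = 20.
The greedy pick Echo, Bravo, Gala costs 25; no covering selection beats 20.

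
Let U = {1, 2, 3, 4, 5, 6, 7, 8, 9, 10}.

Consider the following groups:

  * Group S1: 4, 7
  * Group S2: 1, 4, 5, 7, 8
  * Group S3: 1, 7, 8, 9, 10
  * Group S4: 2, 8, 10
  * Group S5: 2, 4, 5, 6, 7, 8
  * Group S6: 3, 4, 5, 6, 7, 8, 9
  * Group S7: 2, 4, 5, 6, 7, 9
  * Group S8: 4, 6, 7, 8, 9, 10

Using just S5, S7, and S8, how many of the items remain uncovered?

Union of S5, S7, S8 = {2, 4, 5, 6, 7, 8, 9, 10}.
Not covered: 1, 3 — 2 items.

2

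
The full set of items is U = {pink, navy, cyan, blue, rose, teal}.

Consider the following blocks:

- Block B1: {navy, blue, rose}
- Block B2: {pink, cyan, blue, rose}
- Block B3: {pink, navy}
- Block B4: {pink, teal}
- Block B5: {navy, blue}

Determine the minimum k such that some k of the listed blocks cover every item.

B2 and B4 and B5 together: B2 ∪ B4 ∪ B5 = {pink, navy, cyan, blue, rose, teal} — every item is covered.
Only B2 contains cyan, so B2 is forced; the remaining 2 items need at least 2 more blocks (each remaining block adds at most 1) — so at least 3 blocks are needed, and 3 is optimal.

3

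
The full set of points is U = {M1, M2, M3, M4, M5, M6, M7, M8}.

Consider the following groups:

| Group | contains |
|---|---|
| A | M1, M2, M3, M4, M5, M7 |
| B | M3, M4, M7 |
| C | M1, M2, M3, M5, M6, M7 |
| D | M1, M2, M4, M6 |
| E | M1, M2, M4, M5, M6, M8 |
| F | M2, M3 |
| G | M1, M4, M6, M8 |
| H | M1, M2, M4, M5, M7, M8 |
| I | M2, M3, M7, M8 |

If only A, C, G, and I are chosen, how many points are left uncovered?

0

Union of A, C, G, I = {M1, M2, M3, M4, M5, M6, M7, M8} — that's every point, so 0 are uncovered.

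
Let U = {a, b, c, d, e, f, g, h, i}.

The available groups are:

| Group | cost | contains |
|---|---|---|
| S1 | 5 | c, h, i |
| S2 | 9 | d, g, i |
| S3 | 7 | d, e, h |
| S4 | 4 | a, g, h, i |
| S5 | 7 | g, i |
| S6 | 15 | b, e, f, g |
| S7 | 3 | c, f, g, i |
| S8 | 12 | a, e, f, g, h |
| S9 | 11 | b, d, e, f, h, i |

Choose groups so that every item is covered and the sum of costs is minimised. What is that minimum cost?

S4, S7, S9 together cover every item (S4 ∪ S7 ∪ S9 = {a, b, c, d, e, f, g, h, i}); total cost 4 + 3 + 11 = 18.
The greedy pick S7, S4, S3, S9 costs 25; no covering selection beats 18.

18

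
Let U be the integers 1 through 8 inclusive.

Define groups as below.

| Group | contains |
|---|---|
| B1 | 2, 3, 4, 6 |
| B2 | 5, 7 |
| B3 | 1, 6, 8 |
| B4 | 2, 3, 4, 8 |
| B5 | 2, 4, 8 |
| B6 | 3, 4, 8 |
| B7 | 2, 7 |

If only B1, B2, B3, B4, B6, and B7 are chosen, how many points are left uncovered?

0

Union of B1, B2, B3, B4, B6, B7 = {1, 2, 3, 4, 5, 6, 7, 8} — that's every point, so 0 are uncovered.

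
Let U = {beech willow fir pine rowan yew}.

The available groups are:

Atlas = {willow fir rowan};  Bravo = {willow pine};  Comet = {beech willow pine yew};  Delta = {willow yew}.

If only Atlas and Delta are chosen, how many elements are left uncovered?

Union of Atlas, Delta = {willow, fir, rowan, yew}.
Not covered: beech, pine — 2 elements.

2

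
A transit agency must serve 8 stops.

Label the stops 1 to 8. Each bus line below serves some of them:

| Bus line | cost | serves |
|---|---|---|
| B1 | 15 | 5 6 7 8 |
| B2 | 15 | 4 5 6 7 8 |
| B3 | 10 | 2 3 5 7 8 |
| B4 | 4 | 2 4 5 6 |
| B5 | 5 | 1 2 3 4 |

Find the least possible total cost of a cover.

19

B3, B4, B5 together cover every stop (B3 ∪ B4 ∪ B5 = {1, 2, 3, 4, 5, 6, 7, 8}); total cost 10 + 4 + 5 = 19.
No covering selection has total cost below 19.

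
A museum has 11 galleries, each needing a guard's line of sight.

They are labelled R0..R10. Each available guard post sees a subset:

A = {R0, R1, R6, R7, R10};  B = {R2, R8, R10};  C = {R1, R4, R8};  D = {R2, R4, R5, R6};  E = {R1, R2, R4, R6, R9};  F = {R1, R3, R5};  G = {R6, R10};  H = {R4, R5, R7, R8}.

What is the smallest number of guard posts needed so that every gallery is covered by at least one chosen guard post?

4

A and C and E and F together: A ∪ C ∪ E ∪ F = {R0, R1, R2, R3, R4, R5, R6, R7, R8, R9, R10} — every gallery is covered.
No 3 of the 8 guard posts cover everything (all 56 combinations miss at least one gallery), so 4 is optimal.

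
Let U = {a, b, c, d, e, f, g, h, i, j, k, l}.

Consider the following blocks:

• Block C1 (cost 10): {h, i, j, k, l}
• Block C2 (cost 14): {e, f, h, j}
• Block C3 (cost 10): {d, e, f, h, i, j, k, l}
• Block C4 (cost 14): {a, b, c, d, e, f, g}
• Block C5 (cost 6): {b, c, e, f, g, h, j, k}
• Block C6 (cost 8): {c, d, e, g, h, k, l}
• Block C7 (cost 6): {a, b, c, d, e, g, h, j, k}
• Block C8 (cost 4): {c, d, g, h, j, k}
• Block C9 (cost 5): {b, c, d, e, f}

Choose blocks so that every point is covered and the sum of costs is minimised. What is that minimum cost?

C3, C7 together cover every point (C3 ∪ C7 = {a, b, c, d, e, f, g, h, i, j, k, l}); total cost 10 + 6 = 16.
No covering selection has total cost below 16.

16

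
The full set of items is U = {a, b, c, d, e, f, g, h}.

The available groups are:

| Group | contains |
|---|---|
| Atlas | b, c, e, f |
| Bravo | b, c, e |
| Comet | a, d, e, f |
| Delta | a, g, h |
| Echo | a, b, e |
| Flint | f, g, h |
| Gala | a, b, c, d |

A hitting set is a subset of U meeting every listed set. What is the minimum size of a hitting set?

The 3 items {a, e, f} hit every group.
No choice of 2 items meets every group, so 3 is the minimum.

3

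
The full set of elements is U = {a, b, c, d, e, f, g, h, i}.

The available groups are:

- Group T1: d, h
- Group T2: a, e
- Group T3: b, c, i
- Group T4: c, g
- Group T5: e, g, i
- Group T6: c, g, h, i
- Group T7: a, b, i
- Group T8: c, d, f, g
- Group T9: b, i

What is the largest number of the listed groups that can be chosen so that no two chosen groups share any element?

T1, T2, T4, T9 are pairwise disjoint (T1={d,h}; T2={a,e}; T4={c,g}; T9={b,i}).
Every remaining group overlaps one of these, and no 5 of the listed groups are pairwise disjoint, so 4 is the maximum.

4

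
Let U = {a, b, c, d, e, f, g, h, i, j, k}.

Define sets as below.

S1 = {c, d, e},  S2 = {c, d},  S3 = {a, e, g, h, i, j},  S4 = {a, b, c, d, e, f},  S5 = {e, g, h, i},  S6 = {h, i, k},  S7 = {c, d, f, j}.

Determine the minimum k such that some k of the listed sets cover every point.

S3, S4, and S6 cover everything between them: the union {a, b, c, d, e, f, g, h, i, j, k} is all of U.
Only S4 contains b, so S4 is forced; the remaining 5 points need at least 2 more sets (each remaining set adds at most 4) — so at least 3 sets are needed, and 3 is optimal.

3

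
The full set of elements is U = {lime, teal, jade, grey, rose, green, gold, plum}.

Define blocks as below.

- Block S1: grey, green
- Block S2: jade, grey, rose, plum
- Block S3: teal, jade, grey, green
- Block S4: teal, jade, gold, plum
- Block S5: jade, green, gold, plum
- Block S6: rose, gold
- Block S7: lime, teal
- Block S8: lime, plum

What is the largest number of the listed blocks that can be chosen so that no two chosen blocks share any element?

3

S1, S6, S8 are pairwise disjoint (S1={grey,green}; S6={rose,gold}; S8={lime,plum}).
Every remaining block overlaps one of these, and no 4 of the listed blocks are pairwise disjoint, so 3 is the maximum.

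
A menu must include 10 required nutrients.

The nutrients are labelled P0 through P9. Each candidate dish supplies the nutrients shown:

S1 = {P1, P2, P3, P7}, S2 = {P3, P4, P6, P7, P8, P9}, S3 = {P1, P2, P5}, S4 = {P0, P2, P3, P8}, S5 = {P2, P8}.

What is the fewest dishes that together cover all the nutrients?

3

S2 and S3 and S4 together: S2 ∪ S3 ∪ S4 = {P0, P1, P2, P3, P4, P5, P6, P7, P8, P9} — every nutrient is covered.
Only S4 contains P0, so S4 is forced; the remaining 6 nutrients need at least 2 more dishes (each remaining dish adds at most 4) — so at least 3 dishes are needed, and 3 is optimal.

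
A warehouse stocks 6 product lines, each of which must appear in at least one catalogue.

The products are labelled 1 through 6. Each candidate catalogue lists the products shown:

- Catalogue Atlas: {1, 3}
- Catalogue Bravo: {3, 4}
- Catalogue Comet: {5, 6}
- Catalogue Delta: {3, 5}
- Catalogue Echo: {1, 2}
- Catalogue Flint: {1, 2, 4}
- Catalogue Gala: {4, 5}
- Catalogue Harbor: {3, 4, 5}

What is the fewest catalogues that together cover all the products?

3

Atlas and Comet and Flint together: Atlas ∪ Comet ∪ Flint = {1, 2, 3, 4, 5, 6} — every product is covered.
Only Comet contains 6, so Comet is forced; the remaining 4 products need at least 2 more catalogues (each remaining catalogue adds at most 3) — so at least 3 catalogues are needed, and 3 is optimal.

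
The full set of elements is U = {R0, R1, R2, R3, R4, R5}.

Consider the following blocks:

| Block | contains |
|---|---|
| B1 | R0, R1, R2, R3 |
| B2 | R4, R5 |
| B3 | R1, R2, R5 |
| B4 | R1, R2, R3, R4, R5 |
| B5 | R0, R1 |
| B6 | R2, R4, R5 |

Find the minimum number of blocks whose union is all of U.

2

B1 and B2 cover everything between them: the union {R0, R1, R2, R3, R4, R5} is all of U.
No single block has all 6 elements (the largest, B4, has 5), so 2 is optimal.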